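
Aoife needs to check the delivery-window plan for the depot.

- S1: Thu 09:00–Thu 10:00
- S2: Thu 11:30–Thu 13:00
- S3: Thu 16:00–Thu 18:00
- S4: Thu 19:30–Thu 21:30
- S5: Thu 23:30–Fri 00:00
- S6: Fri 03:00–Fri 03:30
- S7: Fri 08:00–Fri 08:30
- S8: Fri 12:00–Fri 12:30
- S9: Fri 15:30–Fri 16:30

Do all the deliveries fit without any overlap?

Yes

Sorted by start: S1, S2, S3, S4, S5, S6, S7, S8, S9.
S2 starts after S1 ends; S1 is clear from here.
S3 starts after S2 ends; S2 is clear from here.
S4 starts after S3 ends; S3 is clear from here.
S5 starts after S4 ends; S4 is clear from here.
S6 starts after S5 ends; S5 is clear from here.
S7 starts after S6 ends; S6 is clear from here.
S8 starts after S7 ends; S7 is clear from here.
S9 starts after S8 ends.
Every pair is clear; the schedule has no overlaps.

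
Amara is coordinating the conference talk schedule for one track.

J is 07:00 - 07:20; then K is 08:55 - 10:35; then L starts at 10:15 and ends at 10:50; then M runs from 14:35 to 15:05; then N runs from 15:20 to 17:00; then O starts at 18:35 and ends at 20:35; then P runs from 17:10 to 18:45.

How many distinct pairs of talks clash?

Check each pair: they overlap iff neither finishes before the other starts.
Sorted by start: J, K, L, M, N, P, O.
K starts after J ends, so J has no further overlaps.
L starts before K ends → K and L overlap.
M starts after K ends, so K has no further overlaps.
M starts after L ends, so L has no further overlaps.
N starts after M ends, so M has no further overlaps.
P starts after N ends, so N has no further overlaps.
O starts before P ends → P and O overlap.
Overlapping pairs: K & L, O & P — 2 in total.

2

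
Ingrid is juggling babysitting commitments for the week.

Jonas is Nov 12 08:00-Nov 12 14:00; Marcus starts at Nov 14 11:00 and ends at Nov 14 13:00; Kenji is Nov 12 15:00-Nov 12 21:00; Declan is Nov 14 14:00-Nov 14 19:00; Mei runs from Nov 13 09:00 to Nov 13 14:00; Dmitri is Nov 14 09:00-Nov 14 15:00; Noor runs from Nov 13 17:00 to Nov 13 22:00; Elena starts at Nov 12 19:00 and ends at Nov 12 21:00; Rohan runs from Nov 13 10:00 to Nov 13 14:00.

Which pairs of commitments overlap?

Sorted by start: Jonas, Kenji, Elena, Mei, Rohan, Noor, Dmitri, Marcus, Declan.
Kenji starts after Jonas ends — done with Jonas.
Elena starts before Kenji ends → Kenji and Elena overlap.
Mei starts after Kenji ends — done with Kenji.
Mei starts after Elena ends — done with Elena.
Rohan starts before Mei ends → Mei and Rohan overlap.
Noor starts after Mei ends — done with Mei.
Noor starts after Rohan ends — done with Rohan.
Dmitri starts after Noor ends — done with Noor.
Marcus starts before Dmitri ends → Dmitri and Marcus overlap.
Declan starts before Dmitri ends → Dmitri and Declan overlap.
Declan starts after Marcus ends.

Declan & Dmitri, Dmitri & Marcus, Elena & Kenji, Mei & Rohan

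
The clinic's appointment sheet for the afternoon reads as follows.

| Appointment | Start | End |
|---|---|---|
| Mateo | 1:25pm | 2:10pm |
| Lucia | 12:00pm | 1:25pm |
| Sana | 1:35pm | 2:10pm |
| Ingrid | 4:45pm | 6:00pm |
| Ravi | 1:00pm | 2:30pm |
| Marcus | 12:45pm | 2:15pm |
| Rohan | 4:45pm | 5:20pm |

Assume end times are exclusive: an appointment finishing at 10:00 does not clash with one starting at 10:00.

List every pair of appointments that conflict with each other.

Sorted by start: Lucia, Marcus, Ravi, Mateo, Sana, Ingrid, Rohan.
Marcus starts before Lucia ends → Lucia and Marcus overlap.
Ravi starts before Lucia ends → Lucia and Ravi overlap.
Mateo starts exactly when Lucia ends (back-to-back, no overlap) — done with Lucia.
Ravi starts before Marcus ends → Marcus and Ravi overlap.
Mateo starts before Marcus ends → Marcus and Mateo overlap.
Sana starts before Marcus ends → Marcus and Sana overlap.
Ingrid starts after Marcus ends — done with Marcus.
Mateo starts before Ravi ends → Ravi and Mateo overlap.
Sana starts before Ravi ends → Ravi and Sana overlap.
Ingrid starts after Ravi ends — done with Ravi.
Sana starts before Mateo ends → Mateo and Sana overlap.
Ingrid starts after Mateo ends — done with Mateo.
Ingrid starts after Sana ends — done with Sana.
Rohan starts before Ingrid ends → Ingrid and Rohan overlap.

Ingrid & Rohan, Lucia & Marcus, Lucia & Ravi, Marcus & Mateo, Marcus & Ravi, Marcus & Sana, Mateo & Ravi, Mateo & Sana, Ravi & Sana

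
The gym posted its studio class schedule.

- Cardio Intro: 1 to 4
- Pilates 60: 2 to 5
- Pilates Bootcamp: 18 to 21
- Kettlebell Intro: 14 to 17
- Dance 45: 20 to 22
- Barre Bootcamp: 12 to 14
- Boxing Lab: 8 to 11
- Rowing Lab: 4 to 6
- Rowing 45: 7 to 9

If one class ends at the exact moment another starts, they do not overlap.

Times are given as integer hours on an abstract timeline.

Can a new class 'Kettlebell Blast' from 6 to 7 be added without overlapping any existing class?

Cardio Intro: ends 4 at or before Kettlebell Blast starts 6 → clear.
Pilates 60: ends 5 at or before Kettlebell Blast starts 6 → clear.
Rowing Lab: ends 6 at or before Kettlebell Blast starts 6 → clear.
Rowing 45: starts 7 at or after Kettlebell Blast ends 7 → clear.
Boxing Lab: starts 8 at or after Kettlebell Blast ends 7 → clear.
Barre Bootcamp: starts 12 at or after Kettlebell Blast ends 7 → clear.
Kettlebell Intro: starts 14 at or after Kettlebell Blast ends 7 → clear.
Pilates Bootcamp: starts 18 at or after Kettlebell Blast ends 7 → clear.
Dance 45: starts 20 at or after Kettlebell Blast ends 7 → clear.

Yes — the slot is free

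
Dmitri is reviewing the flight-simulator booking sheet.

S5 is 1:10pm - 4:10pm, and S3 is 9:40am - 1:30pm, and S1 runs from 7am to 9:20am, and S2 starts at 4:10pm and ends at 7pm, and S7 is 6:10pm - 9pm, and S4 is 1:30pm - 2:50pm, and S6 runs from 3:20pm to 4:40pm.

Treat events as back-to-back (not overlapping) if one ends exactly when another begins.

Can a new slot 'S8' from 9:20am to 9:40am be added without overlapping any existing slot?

Yes — the slot is free

S1: ends 9:20am at or before S8 starts 9:20am → clear.
S3: starts 9:40am at or after S8 ends 9:40am → clear.
S5: starts 1:10pm at or after S8 ends 9:40am → clear.
S4: starts 1:30pm at or after S8 ends 9:40am → clear.
S6: starts 3:20pm at or after S8 ends 9:40am → clear.
S2: starts 4:10pm at or after S8 ends 9:40am → clear.
S7: starts 6:10pm at or after S8 ends 9:40am → clear.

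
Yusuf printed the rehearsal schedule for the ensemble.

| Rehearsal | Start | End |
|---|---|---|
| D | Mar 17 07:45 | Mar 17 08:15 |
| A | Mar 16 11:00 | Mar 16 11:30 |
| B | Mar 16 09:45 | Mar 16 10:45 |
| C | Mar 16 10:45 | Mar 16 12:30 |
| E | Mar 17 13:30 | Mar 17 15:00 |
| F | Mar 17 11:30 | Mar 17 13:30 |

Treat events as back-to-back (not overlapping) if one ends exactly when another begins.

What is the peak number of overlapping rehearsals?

Walk through starts and ends in time order (an end at T is processed before a start at T):
Mar 16 09:45 start B → 1
Mar 16 10:45 end B → 0
Mar 16 10:45 start C → 1
Mar 16 11:00 start A → 2
Mar 16 11:30 end A → 1
Mar 16 12:30 end C → 0
Mar 17 07:45 start D → 1
Mar 17 08:15 end D → 0
Mar 17 11:30 start F → 1
Mar 17 13:30 end F → 0
Mar 17 13:30 start E → 1
Mar 17 15:00 end E → 0
Peak is 2, at Mar 16 11:00 (A, C).

2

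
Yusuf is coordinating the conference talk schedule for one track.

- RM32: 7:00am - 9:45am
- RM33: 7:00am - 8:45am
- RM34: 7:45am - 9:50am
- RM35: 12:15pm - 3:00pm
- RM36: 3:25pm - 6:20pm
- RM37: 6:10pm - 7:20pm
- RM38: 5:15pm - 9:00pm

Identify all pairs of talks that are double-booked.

RM32 & RM33, RM32 & RM34, RM33 & RM34, RM36 & RM37, RM36 & RM38, RM37 & RM38

Sorted by start: RM32, RM33, RM34, RM35, RM36, RM38, RM37.
RM33 starts before RM32 ends → RM32 and RM33 overlap.
RM34 starts before RM32 ends → RM32 and RM34 overlap.
RM35 starts after RM32 ends, so nothing later overlaps RM32 either.
RM34 starts before RM33 ends → RM33 and RM34 overlap.
RM35 starts after RM33 ends, so nothing later overlaps RM33 either.
RM35 starts after RM34 ends, so nothing later overlaps RM34 either.
RM36 starts after RM35 ends, so nothing later overlaps RM35 either.
RM38 starts before RM36 ends → RM36 and RM38 overlap.
RM37 starts before RM36 ends → RM36 and RM37 overlap.
RM37 starts before RM38 ends → RM38 and RM37 overlap.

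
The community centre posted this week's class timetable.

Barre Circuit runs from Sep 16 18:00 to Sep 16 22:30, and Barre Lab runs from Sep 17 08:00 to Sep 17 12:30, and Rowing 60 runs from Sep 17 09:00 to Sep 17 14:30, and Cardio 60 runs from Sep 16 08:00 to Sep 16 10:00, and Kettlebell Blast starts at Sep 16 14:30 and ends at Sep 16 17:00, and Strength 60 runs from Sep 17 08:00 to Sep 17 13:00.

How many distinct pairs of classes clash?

3

Check each pair: they overlap iff neither finishes before the other starts.
Sorted by start: Cardio 60, Kettlebell Blast, Barre Circuit, Barre Lab, Strength 60, Rowing 60.
Kettlebell Blast starts after Cardio 60 ends, so nothing later overlaps Cardio 60 either.
Barre Circuit starts after Kettlebell Blast ends, so nothing later overlaps Kettlebell Blast either.
Barre Lab starts after Barre Circuit ends, so nothing later overlaps Barre Circuit either.
Strength 60 starts before Barre Lab ends → Barre Lab and Strength 60 overlap.
Rowing 60 starts before Barre Lab ends → Barre Lab and Rowing 60 overlap.
Rowing 60 starts before Strength 60 ends → Strength 60 and Rowing 60 overlap.
Overlapping pairs: Barre Lab & Rowing 60, Barre Lab & Strength 60, Rowing 60 & Strength 60 — 3 in total.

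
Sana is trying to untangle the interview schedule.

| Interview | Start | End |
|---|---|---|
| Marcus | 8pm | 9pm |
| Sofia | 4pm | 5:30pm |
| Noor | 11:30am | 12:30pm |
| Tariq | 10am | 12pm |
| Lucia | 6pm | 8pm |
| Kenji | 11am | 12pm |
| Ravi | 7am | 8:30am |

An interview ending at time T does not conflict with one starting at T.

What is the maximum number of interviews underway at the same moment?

3

Walk through starts and ends in time order (an end at T is processed before a start at T):
7am start Ravi → 1
8:30am end Ravi → 0
10am start Tariq → 1
11am start Kenji → 2
11:30am start Noor → 3
12pm end Kenji → 2
12pm end Tariq → 1
12:30pm end Noor → 0
4pm start Sofia → 1
5:30pm end Sofia → 0
6pm start Lucia → 1
8pm end Lucia → 0
8pm start Marcus → 1
9pm end Marcus → 0
Peak is 3, at 11:30am (Kenji, Noor, Tariq).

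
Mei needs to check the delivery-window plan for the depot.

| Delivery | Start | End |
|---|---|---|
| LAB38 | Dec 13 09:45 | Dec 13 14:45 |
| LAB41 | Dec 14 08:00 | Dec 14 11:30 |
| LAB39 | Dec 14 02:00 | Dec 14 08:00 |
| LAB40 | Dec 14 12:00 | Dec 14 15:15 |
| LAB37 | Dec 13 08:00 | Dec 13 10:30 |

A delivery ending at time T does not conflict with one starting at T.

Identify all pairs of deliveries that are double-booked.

LAB37 & LAB38

Sorted by start: LAB37, LAB38, LAB39, LAB41, LAB40.
LAB38 starts before LAB37 ends → LAB37 and LAB38 overlap.
LAB39 starts after LAB37 ends, so nothing later overlaps LAB37 either.
LAB39 starts after LAB38 ends, so nothing later overlaps LAB38 either.
LAB41 starts exactly when LAB39 ends (back-to-back, no overlap), so nothing later overlaps LAB39 either.
LAB40 starts after LAB41 ends.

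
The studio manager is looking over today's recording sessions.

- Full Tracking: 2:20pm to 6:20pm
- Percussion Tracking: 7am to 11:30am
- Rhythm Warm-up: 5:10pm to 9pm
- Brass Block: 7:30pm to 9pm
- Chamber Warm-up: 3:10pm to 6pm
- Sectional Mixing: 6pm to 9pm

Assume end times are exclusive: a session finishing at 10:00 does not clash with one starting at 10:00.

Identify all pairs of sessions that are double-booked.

Sorted by start: Percussion Tracking, Full Tracking, Chamber Warm-up, Rhythm Warm-up, Sectional Mixing, Brass Block.
Full Tracking starts after Percussion Tracking ends — done with Percussion Tracking.
Chamber Warm-up starts before Full Tracking ends → Full Tracking and Chamber Warm-up overlap.
Rhythm Warm-up starts before Full Tracking ends → Full Tracking and Rhythm Warm-up overlap.
Sectional Mixing starts before Full Tracking ends → Full Tracking and Sectional Mixing overlap.
Brass Block starts after Full Tracking ends.
Rhythm Warm-up starts before Chamber Warm-up ends → Chamber Warm-up and Rhythm Warm-up overlap.
Sectional Mixing starts exactly when Chamber Warm-up ends (back-to-back, no overlap) — done with Chamber Warm-up.
Sectional Mixing starts before Rhythm Warm-up ends → Rhythm Warm-up and Sectional Mixing overlap.
Brass Block starts before Rhythm Warm-up ends → Rhythm Warm-up and Brass Block overlap.
Brass Block starts before Sectional Mixing ends → Sectional Mixing and Brass Block overlap.

Brass Block & Rhythm Warm-up, Brass Block & Sectional Mixing, Chamber Warm-up & Full Tracking, Chamber Warm-up & Rhythm Warm-up, Full Tracking & Rhythm Warm-up, Full Tracking & Sectional Mixing, Rhythm Warm-up & Sectional Mixing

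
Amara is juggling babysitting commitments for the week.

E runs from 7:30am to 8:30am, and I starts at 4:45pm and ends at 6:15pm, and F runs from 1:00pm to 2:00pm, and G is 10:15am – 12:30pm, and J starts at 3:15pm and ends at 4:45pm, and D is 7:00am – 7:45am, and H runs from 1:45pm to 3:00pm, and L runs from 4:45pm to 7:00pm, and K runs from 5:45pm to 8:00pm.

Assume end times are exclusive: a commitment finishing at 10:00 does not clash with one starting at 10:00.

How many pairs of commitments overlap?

5

Two intervals overlap when each starts before the other ends.
Sorted by start: D, E, G, F, H, J, I, L, K.
E starts before D ends → D and E overlap.
G starts after D ends — done with D.
G starts after E ends — done with E.
F starts after G ends — done with G.
H starts before F ends → F and H overlap.
J starts after F ends — done with F.
J starts after H ends — done with H.
I starts exactly when J ends (back-to-back, no overlap) — done with J.
L starts before I ends → I and L overlap.
K starts before I ends → I and K overlap.
K starts before L ends → L and K overlap.
Overlapping pairs: D & E, F & H, I & K, I & L, K & L — 5 in total.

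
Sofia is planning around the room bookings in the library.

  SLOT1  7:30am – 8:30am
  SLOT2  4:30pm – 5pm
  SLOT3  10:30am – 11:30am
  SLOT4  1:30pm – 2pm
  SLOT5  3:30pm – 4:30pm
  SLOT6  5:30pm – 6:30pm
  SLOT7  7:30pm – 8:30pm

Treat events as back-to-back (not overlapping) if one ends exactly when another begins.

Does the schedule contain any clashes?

Sorted by start: SLOT1, SLOT3, SLOT4, SLOT5, SLOT2, SLOT6, SLOT7.
SLOT3 starts after SLOT1 ends — done with SLOT1.
SLOT4 starts after SLOT3 ends — done with SLOT3.
SLOT5 starts after SLOT4 ends — done with SLOT4.
SLOT2 starts exactly when SLOT5 ends (back-to-back, no overlap) — done with SLOT5.
SLOT6 starts after SLOT2 ends — done with SLOT2.
SLOT7 starts after SLOT6 ends.
Every pair is clear; the schedule has no overlaps.

No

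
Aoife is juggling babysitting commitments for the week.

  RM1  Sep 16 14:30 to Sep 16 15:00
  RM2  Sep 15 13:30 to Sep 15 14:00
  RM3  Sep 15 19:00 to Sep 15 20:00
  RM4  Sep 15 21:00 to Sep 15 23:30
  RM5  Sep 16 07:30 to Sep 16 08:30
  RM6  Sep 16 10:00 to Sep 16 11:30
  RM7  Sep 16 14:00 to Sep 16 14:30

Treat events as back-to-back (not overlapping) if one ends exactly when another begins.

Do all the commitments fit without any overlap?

Sorted by start: RM2, RM3, RM4, RM5, RM6, RM7, RM1.
RM3 starts after RM2 ends; RM2 is clear from here.
RM4 starts after RM3 ends; RM3 is clear from here.
RM5 starts after RM4 ends; RM4 is clear from here.
RM6 starts after RM5 ends; RM5 is clear from here.
RM7 starts after RM6 ends; RM6 is clear from here.
RM1 starts exactly when RM7 ends (back-to-back, no overlap).
Every pair is clear; the schedule has no overlaps.

Yes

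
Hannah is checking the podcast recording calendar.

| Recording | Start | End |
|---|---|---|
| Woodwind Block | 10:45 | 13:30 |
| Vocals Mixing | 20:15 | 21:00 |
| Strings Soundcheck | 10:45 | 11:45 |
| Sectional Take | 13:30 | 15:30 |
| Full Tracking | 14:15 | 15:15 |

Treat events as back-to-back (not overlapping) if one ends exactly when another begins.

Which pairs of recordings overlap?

Full Tracking & Sectional Take, Strings Soundcheck & Woodwind Block

Check each pair: they overlap iff neither finishes before the other starts.
Sorted by start: Woodwind Block, Strings Soundcheck, Sectional Take, Full Tracking, Vocals Mixing.
Strings Soundcheck starts before Woodwind Block ends → Woodwind Block and Strings Soundcheck overlap.
Sectional Take starts exactly when Woodwind Block ends (back-to-back, no overlap), so Woodwind Block has no further overlaps.
Sectional Take starts after Strings Soundcheck ends, so Strings Soundcheck has no further overlaps.
Full Tracking starts before Sectional Take ends → Sectional Take and Full Tracking overlap.
Vocals Mixing starts after Sectional Take ends.
Vocals Mixing starts after Full Tracking ends.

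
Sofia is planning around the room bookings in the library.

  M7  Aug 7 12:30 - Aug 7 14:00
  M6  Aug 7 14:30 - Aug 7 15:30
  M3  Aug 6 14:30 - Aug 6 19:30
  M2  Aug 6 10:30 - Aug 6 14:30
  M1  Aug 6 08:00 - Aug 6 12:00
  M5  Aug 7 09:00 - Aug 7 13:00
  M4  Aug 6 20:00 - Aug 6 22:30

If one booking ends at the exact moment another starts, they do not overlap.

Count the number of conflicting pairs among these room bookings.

Sorted by start: M1, M2, M3, M4, M5, M7, M6.
M2 starts before M1 ends → M1 and M2 overlap.
M3 starts after M1 ends, so M1 has no further overlaps.
M3 starts exactly when M2 ends (back-to-back, no overlap), so M2 has no further overlaps.
M4 starts after M3 ends, so M3 has no further overlaps.
M5 starts after M4 ends, so M4 has no further overlaps.
M7 starts before M5 ends → M5 and M7 overlap.
M6 starts after M5 ends.
M6 starts after M7 ends.
Overlapping pairs: M1 & M2, M5 & M7 — 2 in total.

2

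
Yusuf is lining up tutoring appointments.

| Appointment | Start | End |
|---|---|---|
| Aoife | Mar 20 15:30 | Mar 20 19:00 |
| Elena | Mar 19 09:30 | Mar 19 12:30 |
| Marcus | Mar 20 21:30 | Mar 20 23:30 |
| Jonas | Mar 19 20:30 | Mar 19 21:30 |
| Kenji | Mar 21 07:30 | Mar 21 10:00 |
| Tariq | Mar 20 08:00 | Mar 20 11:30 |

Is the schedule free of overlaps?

Check each pair: they overlap iff neither finishes before the other starts.
Sorted by start: Elena, Jonas, Tariq, Aoife, Marcus, Kenji.
Jonas starts after Elena ends, so nothing later overlaps Elena either.
Tariq starts after Jonas ends, so nothing later overlaps Jonas either.
Aoife starts after Tariq ends, so nothing later overlaps Tariq either.
Marcus starts after Aoife ends, so nothing later overlaps Aoife either.
Kenji starts after Marcus ends.
Every pair is clear; the schedule has no overlaps.

Yes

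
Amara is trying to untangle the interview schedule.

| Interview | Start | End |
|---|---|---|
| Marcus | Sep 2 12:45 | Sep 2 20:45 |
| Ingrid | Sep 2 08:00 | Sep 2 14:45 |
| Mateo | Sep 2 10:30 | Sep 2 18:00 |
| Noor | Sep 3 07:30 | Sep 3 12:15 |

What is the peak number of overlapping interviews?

Sort all start/end points and keep a running count:
Sep 2 08:00 start Ingrid → 1
Sep 2 10:30 start Mateo → 2
Sep 2 12:45 start Marcus → 3
Sep 2 14:45 end Ingrid → 2
Sep 2 18:00 end Mateo → 1
Sep 2 20:45 end Marcus → 0
Sep 3 07:30 start Noor → 1
Sep 3 12:15 end Noor → 0
Peak is 3, at Sep 2 12:45 (Ingrid, Marcus, Mateo).

3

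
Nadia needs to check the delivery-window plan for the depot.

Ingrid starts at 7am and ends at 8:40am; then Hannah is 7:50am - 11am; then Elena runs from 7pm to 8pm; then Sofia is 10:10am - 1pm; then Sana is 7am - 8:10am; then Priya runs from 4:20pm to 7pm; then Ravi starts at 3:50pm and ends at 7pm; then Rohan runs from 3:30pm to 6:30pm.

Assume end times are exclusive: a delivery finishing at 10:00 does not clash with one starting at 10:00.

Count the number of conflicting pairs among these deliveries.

Sorted by start: Ingrid, Sana, Hannah, Sofia, Rohan, Ravi, Priya, Elena.
Sana starts before Ingrid ends → Ingrid and Sana overlap.
Hannah starts before Ingrid ends → Ingrid and Hannah overlap.
Sofia starts after Ingrid ends; Ingrid is clear from here.
Hannah starts before Sana ends → Sana and Hannah overlap.
Sofia starts after Sana ends; Sana is clear from here.
Sofia starts before Hannah ends → Hannah and Sofia overlap.
Rohan starts after Hannah ends; Hannah is clear from here.
Rohan starts after Sofia ends; Sofia is clear from here.
Ravi starts before Rohan ends → Rohan and Ravi overlap.
Priya starts before Rohan ends → Rohan and Priya overlap.
Elena starts after Rohan ends.
Priya starts before Ravi ends → Ravi and Priya overlap.
Elena starts exactly when Ravi ends (back-to-back, no overlap).
Elena starts exactly when Priya ends (back-to-back, no overlap).
Overlapping pairs: Hannah & Ingrid, Hannah & Sana, Hannah & Sofia, Ingrid & Sana, Priya & Ravi, Priya & Rohan, Ravi & Rohan — 7 in total.

7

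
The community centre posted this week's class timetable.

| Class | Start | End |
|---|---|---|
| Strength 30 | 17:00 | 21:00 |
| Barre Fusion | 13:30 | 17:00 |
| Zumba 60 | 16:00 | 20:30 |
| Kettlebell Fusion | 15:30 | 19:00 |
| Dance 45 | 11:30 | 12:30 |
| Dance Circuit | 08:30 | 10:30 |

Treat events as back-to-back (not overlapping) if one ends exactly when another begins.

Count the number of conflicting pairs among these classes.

Sorted by start: Dance Circuit, Dance 45, Barre Fusion, Kettlebell Fusion, Zumba 60, Strength 30.
Dance 45 starts after Dance Circuit ends — done with Dance Circuit.
Barre Fusion starts after Dance 45 ends — done with Dance 45.
Kettlebell Fusion starts before Barre Fusion ends → Barre Fusion and Kettlebell Fusion overlap.
Zumba 60 starts before Barre Fusion ends → Barre Fusion and Zumba 60 overlap.
Strength 30 starts exactly when Barre Fusion ends (back-to-back, no overlap).
Zumba 60 starts before Kettlebell Fusion ends → Kettlebell Fusion and Zumba 60 overlap.
Strength 30 starts before Kettlebell Fusion ends → Kettlebell Fusion and Strength 30 overlap.
Strength 30 starts before Zumba 60 ends → Zumba 60 and Strength 30 overlap.
Overlapping pairs: Barre Fusion & Kettlebell Fusion, Barre Fusion & Zumba 60, Kettlebell Fusion & Strength 30, Kettlebell Fusion & Zumba 60, Strength 30 & Zumba 60 — 5 in total.

5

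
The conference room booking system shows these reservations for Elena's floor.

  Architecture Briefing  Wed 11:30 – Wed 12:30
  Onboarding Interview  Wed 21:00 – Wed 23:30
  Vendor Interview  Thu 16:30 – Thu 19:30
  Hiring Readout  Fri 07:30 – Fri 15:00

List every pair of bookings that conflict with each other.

no overlapping pairs

Two intervals overlap when each starts before the other ends.
Sorted by start: Architecture Briefing, Onboarding Interview, Vendor Interview, Hiring Readout.
Onboarding Interview starts after Architecture Briefing ends; Architecture Briefing is clear from here.
Vendor Interview starts after Onboarding Interview ends; Onboarding Interview is clear from here.
Hiring Readout starts after Vendor Interview ends.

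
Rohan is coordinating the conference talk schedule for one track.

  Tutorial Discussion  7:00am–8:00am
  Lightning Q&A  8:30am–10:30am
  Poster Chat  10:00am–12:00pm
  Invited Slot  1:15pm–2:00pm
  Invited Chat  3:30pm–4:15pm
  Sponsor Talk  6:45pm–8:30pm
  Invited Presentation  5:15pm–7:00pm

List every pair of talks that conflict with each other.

Invited Presentation & Sponsor Talk, Lightning Q&A & Poster Chat

Sorted by start: Tutorial Discussion, Lightning Q&A, Poster Chat, Invited Slot, Invited Chat, Invited Presentation, Sponsor Talk.
Lightning Q&A starts after Tutorial Discussion ends, so Tutorial Discussion has no further overlaps.
Poster Chat starts before Lightning Q&A ends → Lightning Q&A and Poster Chat overlap.
Invited Slot starts after Lightning Q&A ends, so Lightning Q&A has no further overlaps.
Invited Slot starts after Poster Chat ends, so Poster Chat has no further overlaps.
Invited Chat starts after Invited Slot ends, so Invited Slot has no further overlaps.
Invited Presentation starts after Invited Chat ends, so Invited Chat has no further overlaps.
Sponsor Talk starts before Invited Presentation ends → Invited Presentation and Sponsor Talk overlap.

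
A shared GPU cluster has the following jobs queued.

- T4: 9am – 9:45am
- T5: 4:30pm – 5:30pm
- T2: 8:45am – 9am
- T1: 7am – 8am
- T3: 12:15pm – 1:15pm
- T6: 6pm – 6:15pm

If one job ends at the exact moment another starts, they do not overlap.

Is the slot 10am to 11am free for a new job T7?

Yes — the slot is free

T1: ends 8am at or before T7 starts 10am → clear.
T2: ends 9am at or before T7 starts 10am → clear.
T4: ends 9:45am at or before T7 starts 10am → clear.
T3: starts 12:15pm at or after T7 ends 11am → clear.
T5: starts 4:30pm at or after T7 ends 11am → clear.
T6: starts 6pm at or after T7 ends 11am → clear.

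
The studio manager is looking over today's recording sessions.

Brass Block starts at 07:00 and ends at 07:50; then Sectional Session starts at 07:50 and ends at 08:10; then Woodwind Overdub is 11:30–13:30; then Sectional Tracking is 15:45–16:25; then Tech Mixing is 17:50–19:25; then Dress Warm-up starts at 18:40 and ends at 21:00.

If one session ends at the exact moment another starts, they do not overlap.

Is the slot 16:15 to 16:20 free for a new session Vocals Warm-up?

Brass Block: ends 07:50 at or before Vocals Warm-up starts 16:15 → clear.
Sectional Session: ends 08:10 at or before Vocals Warm-up starts 16:15 → clear.
Woodwind Overdub: ends 13:30 at or before Vocals Warm-up starts 16:15 → clear.
Sectional Tracking: starts 15:45 before Vocals Warm-up ends 16:20, and ends 16:25 after Vocals Warm-up starts 16:15 → overlap.
Tech Mixing: starts 17:50 at or after Vocals Warm-up ends 16:20 → clear.
Dress Warm-up: starts 18:40 at or after Vocals Warm-up ends 16:20 → clear.
Vocals Warm-up overlaps Sectional Tracking.

No — it overlaps Sectional Tracking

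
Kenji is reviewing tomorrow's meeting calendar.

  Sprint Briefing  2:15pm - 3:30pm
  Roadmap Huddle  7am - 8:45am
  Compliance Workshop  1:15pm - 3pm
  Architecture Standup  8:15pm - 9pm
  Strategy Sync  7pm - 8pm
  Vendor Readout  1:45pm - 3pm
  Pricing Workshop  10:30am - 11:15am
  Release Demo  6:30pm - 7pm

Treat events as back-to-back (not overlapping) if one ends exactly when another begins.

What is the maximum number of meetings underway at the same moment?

Sort all start/end points and keep a running count:
7am start Roadmap Huddle → 1
8:45am end Roadmap Huddle → 0
10:30am start Pricing Workshop → 1
11:15am end Pricing Workshop → 0
1:15pm start Compliance Workshop → 1
1:45pm start Vendor Readout → 2
2:15pm start Sprint Briefing → 3
3pm end Compliance Workshop → 2
3pm end Vendor Readout → 1
3:30pm end Sprint Briefing → 0
6:30pm start Release Demo → 1
7pm end Release Demo → 0
7pm start Strategy Sync → 1
8pm end Strategy Sync → 0
8:15pm start Architecture Standup → 1
9pm end Architecture Standup → 0
Peak is 3, at 2:15pm (Compliance Workshop, Sprint Briefing, Vendor Readout).

3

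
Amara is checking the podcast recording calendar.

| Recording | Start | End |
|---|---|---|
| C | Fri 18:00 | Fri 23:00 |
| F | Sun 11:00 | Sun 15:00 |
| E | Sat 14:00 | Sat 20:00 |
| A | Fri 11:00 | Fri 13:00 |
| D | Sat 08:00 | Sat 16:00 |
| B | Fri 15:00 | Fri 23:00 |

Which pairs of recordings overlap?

Sorted by start: A, B, C, D, E, F.
B starts after A ends — done with A.
C starts before B ends → B and C overlap.
D starts after B ends — done with B.
D starts after C ends — done with C.
E starts before D ends → D and E overlap.
F starts after D ends.
F starts after E ends.

B & C, D & E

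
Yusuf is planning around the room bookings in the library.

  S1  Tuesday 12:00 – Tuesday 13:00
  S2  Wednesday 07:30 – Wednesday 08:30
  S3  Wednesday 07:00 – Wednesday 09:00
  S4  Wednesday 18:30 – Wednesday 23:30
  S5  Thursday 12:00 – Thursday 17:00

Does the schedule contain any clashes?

Check each pair: they overlap iff neither finishes before the other starts.
Sorted by start: S1, S3, S2, S4, S5.
S3 starts after S1 ends, so S1 has no further overlaps.
S2 starts before S3 ends → S3 and S2 overlap.
That's a conflict, so the schedule is not conflict-free.

Yes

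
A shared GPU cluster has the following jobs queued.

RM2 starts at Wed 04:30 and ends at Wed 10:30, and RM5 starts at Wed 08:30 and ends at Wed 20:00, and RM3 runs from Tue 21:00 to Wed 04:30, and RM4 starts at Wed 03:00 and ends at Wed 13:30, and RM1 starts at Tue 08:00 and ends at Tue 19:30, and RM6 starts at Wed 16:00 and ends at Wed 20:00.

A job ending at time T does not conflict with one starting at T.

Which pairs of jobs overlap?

RM2 & RM4, RM2 & RM5, RM3 & RM4, RM4 & RM5, RM5 & RM6

Sorted by start: RM1, RM3, RM4, RM2, RM5, RM6.
RM3 starts after RM1 ends, so nothing later overlaps RM1 either.
RM4 starts before RM3 ends → RM3 and RM4 overlap.
RM2 starts exactly when RM3 ends (back-to-back, no overlap), so nothing later overlaps RM3 either.
RM2 starts before RM4 ends → RM4 and RM2 overlap.
RM5 starts before RM4 ends → RM4 and RM5 overlap.
RM6 starts after RM4 ends.
RM5 starts before RM2 ends → RM2 and RM5 overlap.
RM6 starts after RM2 ends.
RM6 starts before RM5 ends → RM5 and RM6 overlap.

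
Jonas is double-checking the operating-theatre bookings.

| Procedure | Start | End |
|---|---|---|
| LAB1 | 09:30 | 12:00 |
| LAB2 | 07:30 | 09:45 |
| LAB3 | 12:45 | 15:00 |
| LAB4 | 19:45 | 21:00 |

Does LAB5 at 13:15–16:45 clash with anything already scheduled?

LAB2: ends 09:45 at or before LAB5 starts 13:15 → clear.
LAB1: ends 12:00 at or before LAB5 starts 13:15 → clear.
LAB3: starts 12:45 before LAB5 ends 16:45, and ends 15:00 after LAB5 starts 13:15 → overlap.
LAB4: starts 19:45 at or after LAB5 ends 16:45 → clear.
LAB5 overlaps LAB3.

Yes — it overlaps LAB3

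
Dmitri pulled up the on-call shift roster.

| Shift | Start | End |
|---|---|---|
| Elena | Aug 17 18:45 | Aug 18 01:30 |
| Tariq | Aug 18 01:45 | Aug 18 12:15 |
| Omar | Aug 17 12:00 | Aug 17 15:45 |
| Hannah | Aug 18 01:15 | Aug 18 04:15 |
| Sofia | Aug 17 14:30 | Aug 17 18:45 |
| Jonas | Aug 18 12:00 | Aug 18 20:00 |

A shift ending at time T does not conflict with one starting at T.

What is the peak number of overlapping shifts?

Walk through starts and ends in time order (an end at T is processed before a start at T):
Aug 17 12:00 start Omar → 1
Aug 17 14:30 start Sofia → 2
Aug 17 15:45 end Omar → 1
Aug 17 18:45 end Sofia → 0
Aug 17 18:45 start Elena → 1
Aug 18 01:15 start Hannah → 2
Aug 18 01:30 end Elena → 1
Aug 18 01:45 start Tariq → 2
Aug 18 04:15 end Hannah → 1
Aug 18 12:00 start Jonas → 2
Aug 18 12:15 end Tariq → 1
Aug 18 20:00 end Jonas → 0
Peak is 2, at Aug 17 14:30 (Omar, Sofia).

2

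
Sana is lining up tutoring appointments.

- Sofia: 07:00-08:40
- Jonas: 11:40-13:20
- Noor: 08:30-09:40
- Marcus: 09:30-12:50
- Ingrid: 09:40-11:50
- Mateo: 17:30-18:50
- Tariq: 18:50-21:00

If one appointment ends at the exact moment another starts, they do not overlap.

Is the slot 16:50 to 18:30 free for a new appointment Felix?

Sofia: ends 08:40 at or before Felix starts 16:50 → clear.
Noor: ends 09:40 at or before Felix starts 16:50 → clear.
Marcus: ends 12:50 at or before Felix starts 16:50 → clear.
Ingrid: ends 11:50 at or before Felix starts 16:50 → clear.
Jonas: ends 13:20 at or before Felix starts 16:50 → clear.
Mateo: starts 17:30 before Felix ends 18:30, and ends 18:50 after Felix starts 16:50 → overlap.
Tariq: starts 18:50 at or after Felix ends 18:30 → clear.
Felix overlaps Mateo.

No — it overlaps Mateo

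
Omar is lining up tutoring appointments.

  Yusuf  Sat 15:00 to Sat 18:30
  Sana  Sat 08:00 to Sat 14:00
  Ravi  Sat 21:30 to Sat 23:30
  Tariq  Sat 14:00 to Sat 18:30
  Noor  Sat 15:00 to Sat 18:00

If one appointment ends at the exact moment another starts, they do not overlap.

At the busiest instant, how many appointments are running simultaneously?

Sort all start/end points and keep a running count:
Sat 08:00 start Sana → 1
Sat 14:00 end Sana → 0
Sat 14:00 start Tariq → 1
Sat 15:00 start Noor → 2
Sat 15:00 start Yusuf → 3
Sat 18:00 end Noor → 2
Sat 18:30 end Tariq → 1
Sat 18:30 end Yusuf → 0
Sat 21:30 start Ravi → 1
Sat 23:30 end Ravi → 0
Peak is 3, at Sat 15:00 (Noor, Tariq, Yusuf).

3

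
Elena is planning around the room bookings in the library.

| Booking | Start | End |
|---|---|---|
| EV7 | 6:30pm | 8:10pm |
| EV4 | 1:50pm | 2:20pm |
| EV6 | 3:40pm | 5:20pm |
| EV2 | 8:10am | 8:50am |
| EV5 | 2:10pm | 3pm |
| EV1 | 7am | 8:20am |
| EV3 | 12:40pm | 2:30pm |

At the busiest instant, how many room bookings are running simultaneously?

3

Sort all start/end points and keep a running count:
7am start EV1 → 1
8:10am start EV2 → 2
8:20am end EV1 → 1
8:50am end EV2 → 0
12:40pm start EV3 → 1
1:50pm start EV4 → 2
2:10pm start EV5 → 3
2:20pm end EV4 → 2
2:30pm end EV3 → 1
3pm end EV5 → 0
3:40pm start EV6 → 1
5:20pm end EV6 → 0
6:30pm start EV7 → 1
8:10pm end EV7 → 0
Peak is 3, at 2:10pm (EV3, EV4, EV5).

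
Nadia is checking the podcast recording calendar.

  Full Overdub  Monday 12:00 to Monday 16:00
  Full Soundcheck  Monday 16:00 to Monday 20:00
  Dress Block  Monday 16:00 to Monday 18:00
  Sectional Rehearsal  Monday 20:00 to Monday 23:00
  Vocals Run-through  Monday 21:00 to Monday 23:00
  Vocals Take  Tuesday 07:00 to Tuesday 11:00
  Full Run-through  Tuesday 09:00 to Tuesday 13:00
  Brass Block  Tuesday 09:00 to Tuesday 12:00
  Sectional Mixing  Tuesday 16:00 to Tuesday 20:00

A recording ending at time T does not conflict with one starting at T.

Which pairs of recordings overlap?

Sorted by start: Full Overdub, Full Soundcheck, Dress Block, Sectional Rehearsal, Vocals Run-through, Vocals Take, Full Run-through, Brass Block, Sectional Mixing.
Full Soundcheck starts exactly when Full Overdub ends (back-to-back, no overlap), so nothing later overlaps Full Overdub either.
Dress Block starts before Full Soundcheck ends → Full Soundcheck and Dress Block overlap.
Sectional Rehearsal starts exactly when Full Soundcheck ends (back-to-back, no overlap), so nothing later overlaps Full Soundcheck either.
Sectional Rehearsal starts after Dress Block ends, so nothing later overlaps Dress Block either.
Vocals Run-through starts before Sectional Rehearsal ends → Sectional Rehearsal and Vocals Run-through overlap.
Vocals Take starts after Sectional Rehearsal ends, so nothing later overlaps Sectional Rehearsal either.
Vocals Take starts after Vocals Run-through ends, so nothing later overlaps Vocals Run-through either.
Full Run-through starts before Vocals Take ends → Vocals Take and Full Run-through overlap.
Brass Block starts before Vocals Take ends → Vocals Take and Brass Block overlap.
Sectional Mixing starts after Vocals Take ends.
Brass Block starts before Full Run-through ends → Full Run-through and Brass Block overlap.
Sectional Mixing starts after Full Run-through ends.
Sectional Mixing starts after Brass Block ends.

Brass Block & Full Run-through, Brass Block & Vocals Take, Dress Block & Full Soundcheck, Full Run-through & Vocals Take, Sectional Rehearsal & Vocals Run-through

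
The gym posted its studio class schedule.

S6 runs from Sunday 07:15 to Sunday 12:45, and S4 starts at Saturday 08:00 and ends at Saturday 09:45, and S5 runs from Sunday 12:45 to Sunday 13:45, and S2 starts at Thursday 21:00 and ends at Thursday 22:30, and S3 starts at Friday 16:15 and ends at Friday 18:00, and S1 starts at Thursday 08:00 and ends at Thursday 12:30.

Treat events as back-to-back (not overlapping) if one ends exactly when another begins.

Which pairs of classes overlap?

Sorted by start: S1, S2, S3, S4, S6, S5.
S2 starts after S1 ends; S1 is clear from here.
S3 starts after S2 ends; S2 is clear from here.
S4 starts after S3 ends; S3 is clear from here.
S6 starts after S4 ends; S4 is clear from here.
S5 starts exactly when S6 ends (back-to-back, no overlap).

none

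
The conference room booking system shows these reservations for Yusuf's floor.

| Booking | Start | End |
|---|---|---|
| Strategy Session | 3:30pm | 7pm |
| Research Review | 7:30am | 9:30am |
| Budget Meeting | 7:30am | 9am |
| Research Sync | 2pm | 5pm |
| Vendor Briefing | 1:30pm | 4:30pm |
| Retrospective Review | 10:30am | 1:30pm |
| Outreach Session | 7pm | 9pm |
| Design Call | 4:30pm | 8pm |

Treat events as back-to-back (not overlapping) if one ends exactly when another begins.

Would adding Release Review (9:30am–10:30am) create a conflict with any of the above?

Budget Meeting: ends 9am at or before Release Review starts 9:30am → clear.
Research Review: ends 9:30am at or before Release Review starts 9:30am → clear.
Retrospective Review: starts 10:30am at or after Release Review ends 10:30am → clear.
Vendor Briefing: starts 1:30pm at or after Release Review ends 10:30am → clear.
Research Sync: starts 2pm at or after Release Review ends 10:30am → clear.
Strategy Session: starts 3:30pm at or after Release Review ends 10:30am → clear.
Design Call: starts 4:30pm at or after Release Review ends 10:30am → clear.
Outreach Session: starts 7pm at or after Release Review ends 10:30am → clear.

No — it doesn't clash with anything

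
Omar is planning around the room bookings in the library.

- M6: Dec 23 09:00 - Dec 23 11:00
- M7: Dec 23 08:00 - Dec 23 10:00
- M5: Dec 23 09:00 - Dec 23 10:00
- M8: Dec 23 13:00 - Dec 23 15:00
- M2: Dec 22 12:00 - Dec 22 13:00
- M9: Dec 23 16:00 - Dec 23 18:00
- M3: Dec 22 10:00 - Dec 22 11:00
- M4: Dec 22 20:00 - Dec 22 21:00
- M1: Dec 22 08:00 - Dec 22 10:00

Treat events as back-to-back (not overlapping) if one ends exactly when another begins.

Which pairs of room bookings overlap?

M5 & M6, M5 & M7, M6 & M7

Sorted by start: M1, M3, M2, M4, M7, M5, M6, M8, M9.
M3 starts exactly when M1 ends (back-to-back, no overlap), so nothing later overlaps M1 either.
M2 starts after M3 ends, so nothing later overlaps M3 either.
M4 starts after M2 ends, so nothing later overlaps M2 either.
M7 starts after M4 ends, so nothing later overlaps M4 either.
M5 starts before M7 ends → M7 and M5 overlap.
M6 starts before M7 ends → M7 and M6 overlap.
M8 starts after M7 ends, so nothing later overlaps M7 either.
M6 starts before M5 ends → M5 and M6 overlap.
M8 starts after M5 ends, so nothing later overlaps M5 either.
M8 starts after M6 ends, so nothing later overlaps M6 either.
M9 starts after M8 ends.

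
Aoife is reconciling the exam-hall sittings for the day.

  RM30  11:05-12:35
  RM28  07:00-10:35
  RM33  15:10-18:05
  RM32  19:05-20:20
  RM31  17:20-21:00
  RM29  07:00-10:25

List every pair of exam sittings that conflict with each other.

RM28 & RM29, RM31 & RM32, RM31 & RM33

Sorted by start: RM28, RM29, RM30, RM33, RM31, RM32.
RM29 starts before RM28 ends → RM28 and RM29 overlap.
RM30 starts after RM28 ends — done with RM28.
RM30 starts after RM29 ends — done with RM29.
RM33 starts after RM30 ends — done with RM30.
RM31 starts before RM33 ends → RM33 and RM31 overlap.
RM32 starts after RM33 ends.
RM32 starts before RM31 ends → RM31 and RM32 overlap.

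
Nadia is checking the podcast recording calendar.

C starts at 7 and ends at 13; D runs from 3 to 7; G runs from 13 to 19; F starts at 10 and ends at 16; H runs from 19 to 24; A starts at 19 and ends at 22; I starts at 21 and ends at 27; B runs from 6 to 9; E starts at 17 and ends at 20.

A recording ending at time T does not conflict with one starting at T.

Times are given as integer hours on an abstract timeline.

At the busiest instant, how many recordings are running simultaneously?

3

Sweep the timeline, counting +1 at each start and −1 at each end (ends before starts at a tie):
3 start D → 1
6 start B → 2
7 end D → 1
7 start C → 2
9 end B → 1
10 start F → 2
13 end C → 1
13 start G → 2
16 end F → 1
17 start E → 2
19 end G → 1
19 start A → 2
19 start H → 3
20 end E → 2
21 start I → 3
22 end A → 2
24 end H → 1
27 end I → 0
Peak is 3, at 19 (A, E, H).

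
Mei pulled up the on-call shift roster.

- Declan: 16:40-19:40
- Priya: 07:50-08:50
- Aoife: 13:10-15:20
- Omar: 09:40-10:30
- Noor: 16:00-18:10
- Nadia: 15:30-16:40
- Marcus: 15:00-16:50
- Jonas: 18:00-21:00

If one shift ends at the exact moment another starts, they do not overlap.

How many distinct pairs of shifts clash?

Sorted by start: Priya, Omar, Aoife, Marcus, Nadia, Noor, Declan, Jonas.
Omar starts after Priya ends — done with Priya.
Aoife starts after Omar ends — done with Omar.
Marcus starts before Aoife ends → Aoife and Marcus overlap.
Nadia starts after Aoife ends — done with Aoife.
Nadia starts before Marcus ends → Marcus and Nadia overlap.
Noor starts before Marcus ends → Marcus and Noor overlap.
Declan starts before Marcus ends → Marcus and Declan overlap.
Jonas starts after Marcus ends.
Noor starts before Nadia ends → Nadia and Noor overlap.
Declan starts exactly when Nadia ends (back-to-back, no overlap) — done with Nadia.
Declan starts before Noor ends → Noor and Declan overlap.
Jonas starts before Noor ends → Noor and Jonas overlap.
Jonas starts before Declan ends → Declan and Jonas overlap.
Overlapping pairs: Aoife & Marcus, Declan & Jonas, Declan & Marcus, Declan & Noor, Jonas & Noor, Marcus & Nadia, Marcus & Noor, Nadia & Noor — 8 in total.

8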